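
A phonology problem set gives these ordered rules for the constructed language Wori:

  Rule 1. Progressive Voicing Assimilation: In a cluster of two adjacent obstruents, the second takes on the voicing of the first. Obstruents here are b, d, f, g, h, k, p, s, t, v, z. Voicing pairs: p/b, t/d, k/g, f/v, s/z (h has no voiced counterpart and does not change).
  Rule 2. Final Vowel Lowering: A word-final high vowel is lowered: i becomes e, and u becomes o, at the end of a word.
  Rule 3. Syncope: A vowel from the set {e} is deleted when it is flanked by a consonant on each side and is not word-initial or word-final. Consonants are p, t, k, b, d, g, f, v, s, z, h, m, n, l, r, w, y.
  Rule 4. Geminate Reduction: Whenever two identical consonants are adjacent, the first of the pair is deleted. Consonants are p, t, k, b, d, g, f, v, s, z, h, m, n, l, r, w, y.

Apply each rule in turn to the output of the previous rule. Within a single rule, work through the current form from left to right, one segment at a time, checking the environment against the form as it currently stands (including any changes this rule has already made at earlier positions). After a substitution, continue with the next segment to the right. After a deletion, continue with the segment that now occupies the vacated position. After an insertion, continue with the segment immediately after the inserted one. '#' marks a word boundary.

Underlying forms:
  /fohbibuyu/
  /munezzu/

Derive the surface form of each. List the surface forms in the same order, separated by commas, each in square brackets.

[fohpibuyo], [munzo]

/fohbibuyu/:
  Rule 1 Progressive Voicing Assimilation: [fohbibuyu] → [fohpibuyu]
  Rule 2 Final Vowel Lowering: [fohpibuyu] → [fohpibuyo]
  Rule 3 Syncope: no change — [fohpibuyo]
  Rule 4 Geminate Reduction: no change — [fohpibuyo]
/munezzu/:
  Rule 1 Progressive Voicing Assimilation: no change — [munezzu]
  Rule 2 Final Vowel Lowering: [munezzu] → [munezzo]
  Rule 3 Syncope: [munezzo] → [munzzo]
  Rule 4 Geminate Reduction: [munzzo] → [munzo]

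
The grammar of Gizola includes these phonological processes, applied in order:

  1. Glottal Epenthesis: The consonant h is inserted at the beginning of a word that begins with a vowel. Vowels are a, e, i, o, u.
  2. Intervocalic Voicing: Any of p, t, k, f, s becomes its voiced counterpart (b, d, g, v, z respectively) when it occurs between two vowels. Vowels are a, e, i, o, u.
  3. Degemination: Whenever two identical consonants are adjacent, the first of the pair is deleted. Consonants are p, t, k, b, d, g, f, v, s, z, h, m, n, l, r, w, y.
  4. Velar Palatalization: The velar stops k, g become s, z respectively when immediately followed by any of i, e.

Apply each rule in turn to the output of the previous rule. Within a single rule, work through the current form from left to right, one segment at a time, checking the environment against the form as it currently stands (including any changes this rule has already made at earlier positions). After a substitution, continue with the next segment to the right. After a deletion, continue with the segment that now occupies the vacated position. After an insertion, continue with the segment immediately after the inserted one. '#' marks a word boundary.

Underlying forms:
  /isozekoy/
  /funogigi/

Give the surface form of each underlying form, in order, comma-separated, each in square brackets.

[hizozegoy], [funozizi]

/isozekoy/:
  1 Glottal Epenthesis: [isozekoy] → [hisozekoy]
  2 Intervocalic Voicing: [hisozekoy] → [hizozegoy]
  3 Degemination: no change — [hizozegoy]
  4 Velar Palatalization: no change — [hizozegoy]
/funogigi/:
  1 Glottal Epenthesis: no change — [funogigi]
  2 Intervocalic Voicing: no change — [funogigi]
  3 Degemination: no change — [funogigi]
  4 Velar Palatalization: [funogigi] → [funozizi]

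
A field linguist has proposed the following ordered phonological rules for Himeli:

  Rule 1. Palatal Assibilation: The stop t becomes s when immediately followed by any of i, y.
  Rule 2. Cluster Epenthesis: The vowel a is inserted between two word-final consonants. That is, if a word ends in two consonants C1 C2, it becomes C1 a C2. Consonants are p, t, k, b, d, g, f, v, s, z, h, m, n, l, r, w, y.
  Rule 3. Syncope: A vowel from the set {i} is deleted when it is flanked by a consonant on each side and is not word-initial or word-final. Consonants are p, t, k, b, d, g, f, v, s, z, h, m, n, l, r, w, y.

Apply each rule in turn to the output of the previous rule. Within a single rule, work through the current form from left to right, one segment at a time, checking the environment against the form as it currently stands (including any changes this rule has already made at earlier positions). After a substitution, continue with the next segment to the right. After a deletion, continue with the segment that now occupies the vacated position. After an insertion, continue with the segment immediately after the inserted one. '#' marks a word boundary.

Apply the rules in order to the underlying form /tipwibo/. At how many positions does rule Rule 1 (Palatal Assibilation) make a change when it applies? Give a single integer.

Rule 1 Palatal Assibilation: [tipwibo] → [sipwibo]
Rule 2 Cluster Epenthesis: no change — [sipwibo]
Rule 3 Syncope: [sipwibo] → [spwbo]
Rule Rule 1 changed 1 position(s).

1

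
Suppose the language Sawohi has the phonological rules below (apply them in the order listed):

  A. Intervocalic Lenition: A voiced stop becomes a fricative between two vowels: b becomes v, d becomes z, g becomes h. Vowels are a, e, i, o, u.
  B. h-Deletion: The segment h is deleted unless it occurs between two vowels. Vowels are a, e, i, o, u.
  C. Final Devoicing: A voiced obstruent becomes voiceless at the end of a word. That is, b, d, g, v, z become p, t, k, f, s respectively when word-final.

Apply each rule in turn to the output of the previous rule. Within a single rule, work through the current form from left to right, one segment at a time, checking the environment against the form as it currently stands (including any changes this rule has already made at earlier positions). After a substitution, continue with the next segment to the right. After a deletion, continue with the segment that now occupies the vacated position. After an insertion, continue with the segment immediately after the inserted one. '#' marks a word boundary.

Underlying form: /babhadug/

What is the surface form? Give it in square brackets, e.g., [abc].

A Intervocalic Lenition: [babhadug] → [babhazug]
B h-Deletion: [babhazug] → [babazug]
C Final Devoicing: [babazug] → [babazuk]

[babazuk]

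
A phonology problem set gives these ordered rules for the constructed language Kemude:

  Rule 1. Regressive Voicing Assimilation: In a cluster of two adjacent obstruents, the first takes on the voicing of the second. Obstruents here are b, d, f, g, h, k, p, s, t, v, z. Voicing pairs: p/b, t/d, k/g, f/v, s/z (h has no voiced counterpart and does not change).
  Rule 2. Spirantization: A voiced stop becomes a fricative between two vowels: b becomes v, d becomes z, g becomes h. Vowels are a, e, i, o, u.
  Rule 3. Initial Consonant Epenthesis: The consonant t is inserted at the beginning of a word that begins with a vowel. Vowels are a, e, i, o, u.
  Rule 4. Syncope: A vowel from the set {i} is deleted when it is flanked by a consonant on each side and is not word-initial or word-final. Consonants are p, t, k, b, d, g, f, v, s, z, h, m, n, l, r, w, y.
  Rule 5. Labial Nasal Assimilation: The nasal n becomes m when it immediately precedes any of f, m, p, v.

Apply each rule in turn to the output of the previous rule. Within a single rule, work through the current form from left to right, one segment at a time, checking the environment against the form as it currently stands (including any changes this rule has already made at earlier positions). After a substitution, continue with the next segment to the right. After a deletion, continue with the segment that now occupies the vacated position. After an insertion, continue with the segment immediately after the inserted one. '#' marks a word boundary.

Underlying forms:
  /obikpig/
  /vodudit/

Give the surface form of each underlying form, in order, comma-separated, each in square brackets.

[tovkpg], [vozuzt]

/obikpig/:
  Rule 1 Regressive Voicing Assimilation: no change — [obikpig]
  Rule 2 Spirantization: [obikpig] → [ovikpig]
  Rule 3 Initial Consonant Epenthesis: [ovikpig] → [tovikpig]
  Rule 4 Syncope: [tovikpig] → [tovkpg]
  Rule 5 Labial Nasal Assimilation: no change — [tovkpg]
/vodudit/:
  Rule 1 Regressive Voicing Assimilation: no change — [vodudit]
  Rule 2 Spirantization: [vodudit] → [vozuzit]
  Rule 3 Initial Consonant Epenthesis: no change — [vozuzit]
  Rule 4 Syncope: [vozuzit] → [vozuzt]
  Rule 5 Labial Nasal Assimilation: no change — [vozuzt]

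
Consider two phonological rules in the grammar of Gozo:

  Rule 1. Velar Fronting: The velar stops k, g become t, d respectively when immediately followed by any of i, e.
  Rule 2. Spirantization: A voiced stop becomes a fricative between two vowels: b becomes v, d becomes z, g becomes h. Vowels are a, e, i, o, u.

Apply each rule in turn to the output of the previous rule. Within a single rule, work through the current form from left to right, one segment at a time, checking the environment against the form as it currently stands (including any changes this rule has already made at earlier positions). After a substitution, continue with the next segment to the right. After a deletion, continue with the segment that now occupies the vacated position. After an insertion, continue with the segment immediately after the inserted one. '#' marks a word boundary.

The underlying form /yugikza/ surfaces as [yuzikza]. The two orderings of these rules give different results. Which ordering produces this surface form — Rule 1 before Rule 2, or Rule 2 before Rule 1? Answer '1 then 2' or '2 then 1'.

Order 1 then 2:
  1 Velar Fronting: [yugikza] → [yudikza]
  2 Spirantization: [yudikza] → [yuzikza]
  result: [yuzikza]
Order 2 then 1:
  2 Spirantization: [yugikza] → [yuhikza]
  1 Velar Fronting: no change — [yuhikza]
  result: [yuhikza]

1 then 2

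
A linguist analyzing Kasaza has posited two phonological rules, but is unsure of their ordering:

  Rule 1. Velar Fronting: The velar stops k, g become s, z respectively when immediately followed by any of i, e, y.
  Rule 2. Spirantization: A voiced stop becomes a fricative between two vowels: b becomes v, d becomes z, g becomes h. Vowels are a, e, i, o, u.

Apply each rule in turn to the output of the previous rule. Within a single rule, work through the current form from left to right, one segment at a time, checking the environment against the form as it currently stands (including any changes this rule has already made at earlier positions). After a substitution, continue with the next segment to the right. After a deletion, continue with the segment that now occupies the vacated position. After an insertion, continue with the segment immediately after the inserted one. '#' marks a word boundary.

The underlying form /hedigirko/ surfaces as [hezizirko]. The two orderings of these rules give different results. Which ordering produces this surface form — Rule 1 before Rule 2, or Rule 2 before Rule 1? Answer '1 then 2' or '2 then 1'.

Order 1 then 2:
  1 Velar Fronting: [hedigirko] → [hedizirko]
  2 Spirantization: [hedizirko] → [hezizirko]
  result: [hezizirko]
Order 2 then 1:
  2 Spirantization: [hedigirko] → [hezihirko]
  1 Velar Fronting: no change — [hezihirko]
  result: [hezihirko]

1 then 2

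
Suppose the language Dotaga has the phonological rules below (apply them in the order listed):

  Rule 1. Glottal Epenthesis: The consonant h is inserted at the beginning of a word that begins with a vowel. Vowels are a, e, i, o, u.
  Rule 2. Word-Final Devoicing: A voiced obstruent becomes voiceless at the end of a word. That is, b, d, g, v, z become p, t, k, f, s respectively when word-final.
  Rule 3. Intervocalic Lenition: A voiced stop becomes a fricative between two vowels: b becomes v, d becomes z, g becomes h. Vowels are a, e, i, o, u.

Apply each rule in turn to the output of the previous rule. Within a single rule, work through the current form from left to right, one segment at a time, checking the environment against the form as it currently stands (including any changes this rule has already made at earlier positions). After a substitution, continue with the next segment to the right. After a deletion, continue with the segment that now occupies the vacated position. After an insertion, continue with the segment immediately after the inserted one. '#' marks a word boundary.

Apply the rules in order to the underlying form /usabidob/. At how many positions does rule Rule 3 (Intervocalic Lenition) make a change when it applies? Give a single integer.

2

Rule 1 Glottal Epenthesis: [usabidob] → [husabidob]
Rule 2 Word-Final Devoicing: [husabidob] → [husabidop]
Rule 3 Intervocalic Lenition: [husabidop] → [husavizop]
Rule Rule 3 changed 2 position(s).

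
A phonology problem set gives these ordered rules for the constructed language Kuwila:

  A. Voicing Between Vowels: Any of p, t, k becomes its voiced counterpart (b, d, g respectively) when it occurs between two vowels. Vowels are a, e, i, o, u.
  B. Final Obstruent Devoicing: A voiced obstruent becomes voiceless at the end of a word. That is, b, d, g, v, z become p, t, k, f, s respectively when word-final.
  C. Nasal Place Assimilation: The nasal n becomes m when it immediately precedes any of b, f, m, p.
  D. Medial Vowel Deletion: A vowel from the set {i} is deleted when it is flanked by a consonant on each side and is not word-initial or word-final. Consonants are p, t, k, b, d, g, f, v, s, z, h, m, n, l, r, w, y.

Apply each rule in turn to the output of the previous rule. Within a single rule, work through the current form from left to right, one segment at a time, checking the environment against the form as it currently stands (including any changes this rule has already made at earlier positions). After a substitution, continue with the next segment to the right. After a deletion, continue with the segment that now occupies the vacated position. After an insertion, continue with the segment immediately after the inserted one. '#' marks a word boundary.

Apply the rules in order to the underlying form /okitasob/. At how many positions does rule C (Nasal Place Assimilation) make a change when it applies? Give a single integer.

0

A Voicing Between Vowels: [okitasob] → [ogidasob]
B Final Obstruent Devoicing: [ogidasob] → [ogidasop]
C Nasal Place Assimilation: no change — [ogidasop]
D Medial Vowel Deletion: [ogidasop] → [ogdasop]
Rule C changed 0 position(s).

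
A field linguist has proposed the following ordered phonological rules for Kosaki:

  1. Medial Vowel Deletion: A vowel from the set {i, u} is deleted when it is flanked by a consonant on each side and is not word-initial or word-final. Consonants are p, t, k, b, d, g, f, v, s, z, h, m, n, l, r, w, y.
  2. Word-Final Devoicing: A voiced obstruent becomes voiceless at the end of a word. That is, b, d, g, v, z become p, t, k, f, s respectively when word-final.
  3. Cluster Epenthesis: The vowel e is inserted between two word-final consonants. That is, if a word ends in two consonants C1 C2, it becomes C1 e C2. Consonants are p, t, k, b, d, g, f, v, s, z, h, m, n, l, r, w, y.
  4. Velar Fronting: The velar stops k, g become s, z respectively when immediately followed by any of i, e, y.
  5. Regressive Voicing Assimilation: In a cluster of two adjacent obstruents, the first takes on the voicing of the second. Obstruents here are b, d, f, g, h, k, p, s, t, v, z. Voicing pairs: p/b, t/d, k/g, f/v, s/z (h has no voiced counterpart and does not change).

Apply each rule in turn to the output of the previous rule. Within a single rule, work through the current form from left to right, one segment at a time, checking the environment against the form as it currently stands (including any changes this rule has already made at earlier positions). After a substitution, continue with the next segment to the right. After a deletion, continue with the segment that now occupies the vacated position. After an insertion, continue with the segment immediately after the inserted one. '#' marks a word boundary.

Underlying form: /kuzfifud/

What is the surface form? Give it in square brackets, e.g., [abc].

1 Medial Vowel Deletion: [kuzfifud] → [kzffd]
2 Word-Final Devoicing: [kzffd] → [kzfft]
3 Cluster Epenthesis: [kzfft] → [kzffet]
4 Velar Fronting: no change — [kzffet]
5 Regressive Voicing Assimilation: [kzffet] → [gsffet]

[gsffet]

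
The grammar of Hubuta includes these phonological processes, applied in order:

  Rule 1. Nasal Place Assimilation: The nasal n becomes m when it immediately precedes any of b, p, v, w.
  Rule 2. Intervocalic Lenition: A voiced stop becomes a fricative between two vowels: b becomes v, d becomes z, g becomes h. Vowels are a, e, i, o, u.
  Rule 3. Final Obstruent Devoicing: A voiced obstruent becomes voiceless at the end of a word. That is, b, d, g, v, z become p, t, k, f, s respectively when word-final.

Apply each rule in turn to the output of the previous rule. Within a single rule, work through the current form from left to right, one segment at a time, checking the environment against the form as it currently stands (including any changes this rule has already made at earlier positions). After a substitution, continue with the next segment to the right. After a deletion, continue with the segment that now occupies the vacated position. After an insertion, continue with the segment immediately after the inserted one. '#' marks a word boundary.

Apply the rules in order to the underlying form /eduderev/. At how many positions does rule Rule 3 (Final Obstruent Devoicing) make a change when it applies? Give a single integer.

Rule 1 Nasal Place Assimilation: no change — [eduderev]
Rule 2 Intervocalic Lenition: [eduderev] → [ezuzerev]
Rule 3 Final Obstruent Devoicing: [ezuzerev] → [ezuzeref]
Rule Rule 3 changed 1 position(s).

1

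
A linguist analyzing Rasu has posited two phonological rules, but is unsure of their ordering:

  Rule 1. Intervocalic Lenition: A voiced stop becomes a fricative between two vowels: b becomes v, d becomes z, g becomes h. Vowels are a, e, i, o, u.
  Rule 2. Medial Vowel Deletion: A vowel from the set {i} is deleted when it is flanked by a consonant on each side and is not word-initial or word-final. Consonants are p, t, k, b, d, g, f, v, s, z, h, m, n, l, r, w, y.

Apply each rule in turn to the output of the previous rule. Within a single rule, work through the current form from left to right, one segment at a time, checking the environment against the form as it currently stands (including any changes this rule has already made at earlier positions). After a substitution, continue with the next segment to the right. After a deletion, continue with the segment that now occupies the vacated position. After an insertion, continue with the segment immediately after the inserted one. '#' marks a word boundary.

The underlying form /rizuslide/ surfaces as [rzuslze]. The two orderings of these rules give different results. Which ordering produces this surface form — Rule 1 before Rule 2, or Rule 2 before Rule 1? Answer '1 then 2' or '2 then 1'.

Order 1 then 2:
  1 Intervocalic Lenition: [rizuslide] → [rizuslize]
  2 Medial Vowel Deletion: [rizuslize] → [rzuslze]
  result: [rzuslze]
Order 2 then 1:
  2 Medial Vowel Deletion: [rizuslide] → [rzuslde]
  1 Intervocalic Lenition: no change — [rzuslde]
  result: [rzuslde]

1 then 2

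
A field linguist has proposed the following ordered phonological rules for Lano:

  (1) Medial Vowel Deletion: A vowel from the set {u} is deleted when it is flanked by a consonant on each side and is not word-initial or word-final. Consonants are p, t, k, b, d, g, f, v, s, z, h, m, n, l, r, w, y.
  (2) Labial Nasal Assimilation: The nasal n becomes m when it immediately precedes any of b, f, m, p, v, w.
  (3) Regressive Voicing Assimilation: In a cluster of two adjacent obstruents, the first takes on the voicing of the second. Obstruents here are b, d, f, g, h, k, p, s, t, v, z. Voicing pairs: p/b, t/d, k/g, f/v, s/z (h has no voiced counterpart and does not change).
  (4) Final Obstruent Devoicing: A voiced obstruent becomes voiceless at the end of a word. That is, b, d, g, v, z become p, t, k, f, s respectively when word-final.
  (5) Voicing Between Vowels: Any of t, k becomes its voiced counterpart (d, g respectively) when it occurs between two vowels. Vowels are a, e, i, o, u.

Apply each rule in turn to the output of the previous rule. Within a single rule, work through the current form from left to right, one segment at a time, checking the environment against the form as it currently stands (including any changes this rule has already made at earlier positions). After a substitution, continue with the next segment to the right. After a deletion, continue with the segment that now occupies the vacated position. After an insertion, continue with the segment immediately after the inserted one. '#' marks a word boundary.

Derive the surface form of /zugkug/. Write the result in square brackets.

(1) Medial Vowel Deletion: [zugkug] → [zgkg]
(2) Labial Nasal Assimilation: no change — [zgkg]
(3) Regressive Voicing Assimilation: [zgkg] → [zkgg]
(4) Final Obstruent Devoicing: [zkgg] → [zkgk]
(5) Voicing Between Vowels: no change — [zkgk]

[zkgk]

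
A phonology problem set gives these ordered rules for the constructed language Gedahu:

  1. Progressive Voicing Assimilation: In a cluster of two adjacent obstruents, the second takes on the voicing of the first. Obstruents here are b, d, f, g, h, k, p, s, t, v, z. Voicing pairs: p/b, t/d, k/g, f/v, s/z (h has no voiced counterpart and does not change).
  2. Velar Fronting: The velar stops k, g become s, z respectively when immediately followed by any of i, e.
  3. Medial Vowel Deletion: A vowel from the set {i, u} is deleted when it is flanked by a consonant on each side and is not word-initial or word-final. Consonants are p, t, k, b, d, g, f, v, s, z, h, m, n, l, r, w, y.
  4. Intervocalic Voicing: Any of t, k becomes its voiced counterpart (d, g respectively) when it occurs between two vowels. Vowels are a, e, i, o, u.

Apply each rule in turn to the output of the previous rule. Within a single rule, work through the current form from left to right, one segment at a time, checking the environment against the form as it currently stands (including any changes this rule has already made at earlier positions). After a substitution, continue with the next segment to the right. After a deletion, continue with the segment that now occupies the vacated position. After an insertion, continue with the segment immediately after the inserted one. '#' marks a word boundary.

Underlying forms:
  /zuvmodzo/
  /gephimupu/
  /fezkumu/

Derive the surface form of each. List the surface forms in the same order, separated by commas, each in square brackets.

/zuvmodzo/:
  1 Progressive Voicing Assimilation: no change — [zuvmodzo]
  2 Velar Fronting: no change — [zuvmodzo]
  3 Medial Vowel Deletion: [zuvmodzo] → [zvmodzo]
  4 Intervocalic Voicing: no change — [zvmodzo]
/gephimupu/:
  1 Progressive Voicing Assimilation: no change — [gephimupu]
  2 Velar Fronting: [gephimupu] → [zephimupu]
  3 Medial Vowel Deletion: [zephimupu] → [zephmpu]
  4 Intervocalic Voicing: no change — [zephmpu]
/fezkumu/:
  1 Progressive Voicing Assimilation: [fezkumu] → [fezgumu]
  2 Velar Fronting: no change — [fezgumu]
  3 Medial Vowel Deletion: [fezgumu] → [fezgmu]
  4 Intervocalic Voicing: no change — [fezgmu]

[zvmodzo], [zephmpu], [fezgmu]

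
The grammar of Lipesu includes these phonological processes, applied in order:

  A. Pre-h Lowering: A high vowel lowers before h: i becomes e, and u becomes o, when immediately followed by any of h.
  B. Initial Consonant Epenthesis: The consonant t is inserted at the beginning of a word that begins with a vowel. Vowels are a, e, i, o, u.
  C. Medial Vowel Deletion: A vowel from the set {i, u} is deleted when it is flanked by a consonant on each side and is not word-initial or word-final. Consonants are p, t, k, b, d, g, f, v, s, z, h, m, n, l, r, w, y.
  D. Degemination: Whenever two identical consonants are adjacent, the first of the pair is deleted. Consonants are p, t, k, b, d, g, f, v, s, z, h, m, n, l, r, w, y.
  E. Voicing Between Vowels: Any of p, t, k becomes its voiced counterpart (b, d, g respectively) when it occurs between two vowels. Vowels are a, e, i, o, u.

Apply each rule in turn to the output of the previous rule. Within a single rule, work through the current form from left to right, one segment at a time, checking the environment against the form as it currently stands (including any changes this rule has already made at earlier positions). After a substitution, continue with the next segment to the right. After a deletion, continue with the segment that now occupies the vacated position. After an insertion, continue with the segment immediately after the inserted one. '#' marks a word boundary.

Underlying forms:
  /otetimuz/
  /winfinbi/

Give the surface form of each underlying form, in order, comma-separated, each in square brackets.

/otetimuz/:
  A Pre-h Lowering: no change — [otetimuz]
  B Initial Consonant Epenthesis: [otetimuz] → [totetimuz]
  C Medial Vowel Deletion: [totetimuz] → [totetmz]
  D Degemination: no change — [totetmz]
  E Voicing Between Vowels: [totetmz] → [todetmz]
/winfinbi/:
  A Pre-h Lowering: no change — [winfinbi]
  B Initial Consonant Epenthesis: no change — [winfinbi]
  C Medial Vowel Deletion: [winfinbi] → [wnfnbi]
  D Degemination: no change — [wnfnbi]
  E Voicing Between Vowels: no change — [wnfnbi]

[todetmz], [wnfnbi]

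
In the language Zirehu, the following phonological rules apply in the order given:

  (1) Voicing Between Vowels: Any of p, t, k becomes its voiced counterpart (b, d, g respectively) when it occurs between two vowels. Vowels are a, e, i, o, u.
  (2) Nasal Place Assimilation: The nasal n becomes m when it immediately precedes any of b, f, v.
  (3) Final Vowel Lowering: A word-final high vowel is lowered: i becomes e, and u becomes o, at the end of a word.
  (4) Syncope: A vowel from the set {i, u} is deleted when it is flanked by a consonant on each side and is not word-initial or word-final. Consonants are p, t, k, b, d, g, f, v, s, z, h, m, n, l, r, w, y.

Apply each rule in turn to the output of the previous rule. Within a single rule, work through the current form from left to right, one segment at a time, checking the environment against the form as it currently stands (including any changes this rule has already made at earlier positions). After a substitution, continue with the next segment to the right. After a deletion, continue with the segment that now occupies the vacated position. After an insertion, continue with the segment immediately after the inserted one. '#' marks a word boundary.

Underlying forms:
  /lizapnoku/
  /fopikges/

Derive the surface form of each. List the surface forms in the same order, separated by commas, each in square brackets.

/lizapnoku/:
  (1) Voicing Between Vowels: [lizapnoku] → [lizapnogu]
  (2) Nasal Place Assimilation: no change — [lizapnogu]
  (3) Final Vowel Lowering: [lizapnogu] → [lizapnogo]
  (4) Syncope: [lizapnogo] → [lzapnogo]
/fopikges/:
  (1) Voicing Between Vowels: [fopikges] → [fobikges]
  (2) Nasal Place Assimilation: no change — [fobikges]
  (3) Final Vowel Lowering: no change — [fobikges]
  (4) Syncope: [fobikges] → [fobkges]

[lzapnogo], [fobkges]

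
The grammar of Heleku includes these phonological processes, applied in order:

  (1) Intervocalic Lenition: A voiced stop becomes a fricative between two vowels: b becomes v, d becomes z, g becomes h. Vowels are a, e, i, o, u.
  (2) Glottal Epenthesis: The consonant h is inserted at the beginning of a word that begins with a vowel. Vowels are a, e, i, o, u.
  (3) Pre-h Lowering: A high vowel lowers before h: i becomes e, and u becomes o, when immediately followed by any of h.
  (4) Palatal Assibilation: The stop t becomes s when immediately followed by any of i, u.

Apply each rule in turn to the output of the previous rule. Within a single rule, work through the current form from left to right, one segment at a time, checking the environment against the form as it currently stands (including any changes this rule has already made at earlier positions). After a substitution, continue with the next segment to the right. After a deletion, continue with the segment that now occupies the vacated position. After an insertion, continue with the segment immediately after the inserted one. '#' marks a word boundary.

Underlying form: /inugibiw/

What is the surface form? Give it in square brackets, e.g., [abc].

(1) Intervocalic Lenition: [inugibiw] → [inuhiviw]
(2) Glottal Epenthesis: [inuhiviw] → [hinuhiviw]
(3) Pre-h Lowering: [hinuhiviw] → [hinohiviw]
(4) Palatal Assibilation: no change — [hinohiviw]

[hinohiviw]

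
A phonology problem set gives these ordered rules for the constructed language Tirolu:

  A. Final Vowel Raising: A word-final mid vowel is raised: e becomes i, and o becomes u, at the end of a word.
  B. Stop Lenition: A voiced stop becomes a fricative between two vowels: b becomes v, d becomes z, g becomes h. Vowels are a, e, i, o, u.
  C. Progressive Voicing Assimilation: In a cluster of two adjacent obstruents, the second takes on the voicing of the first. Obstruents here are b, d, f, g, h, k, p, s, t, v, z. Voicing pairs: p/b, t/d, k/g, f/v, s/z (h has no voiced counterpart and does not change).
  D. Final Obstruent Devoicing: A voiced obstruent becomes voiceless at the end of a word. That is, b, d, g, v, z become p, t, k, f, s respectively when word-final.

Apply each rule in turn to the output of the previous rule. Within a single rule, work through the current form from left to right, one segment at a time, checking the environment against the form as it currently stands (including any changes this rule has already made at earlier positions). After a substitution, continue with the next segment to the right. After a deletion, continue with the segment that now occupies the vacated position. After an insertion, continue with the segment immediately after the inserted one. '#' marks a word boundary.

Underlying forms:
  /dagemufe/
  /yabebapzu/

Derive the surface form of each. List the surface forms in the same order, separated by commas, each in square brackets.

/dagemufe/:
  A Final Vowel Raising: [dagemufe] → [dagemufi]
  B Stop Lenition: [dagemufi] → [dahemufi]
  C Progressive Voicing Assimilation: no change — [dahemufi]
  D Final Obstruent Devoicing: no change — [dahemufi]
/yabebapzu/:
  A Final Vowel Raising: no change — [yabebapzu]
  B Stop Lenition: [yabebapzu] → [yavevapzu]
  C Progressive Voicing Assimilation: [yavevapzu] → [yavevapsu]
  D Final Obstruent Devoicing: no change — [yavevapsu]

[dahemufi], [yavevapsu]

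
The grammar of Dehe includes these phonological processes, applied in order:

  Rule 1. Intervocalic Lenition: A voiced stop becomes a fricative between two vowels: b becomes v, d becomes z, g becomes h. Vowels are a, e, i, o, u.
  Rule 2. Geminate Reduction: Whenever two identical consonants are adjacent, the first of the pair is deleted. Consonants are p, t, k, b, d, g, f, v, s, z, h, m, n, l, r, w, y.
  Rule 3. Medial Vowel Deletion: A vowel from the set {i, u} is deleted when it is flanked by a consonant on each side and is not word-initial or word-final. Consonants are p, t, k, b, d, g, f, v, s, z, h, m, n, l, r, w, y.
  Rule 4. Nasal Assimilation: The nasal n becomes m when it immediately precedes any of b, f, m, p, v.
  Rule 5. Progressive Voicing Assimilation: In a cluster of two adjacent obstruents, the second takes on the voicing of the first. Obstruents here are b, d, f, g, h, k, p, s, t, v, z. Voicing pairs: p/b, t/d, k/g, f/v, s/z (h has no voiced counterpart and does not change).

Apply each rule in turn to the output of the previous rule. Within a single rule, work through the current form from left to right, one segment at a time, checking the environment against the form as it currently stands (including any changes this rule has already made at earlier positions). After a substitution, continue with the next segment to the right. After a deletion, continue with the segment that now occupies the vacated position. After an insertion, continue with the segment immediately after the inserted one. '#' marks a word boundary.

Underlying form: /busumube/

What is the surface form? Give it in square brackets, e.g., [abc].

Rule 1 Intervocalic Lenition: [busumube] → [busumuve]
Rule 2 Geminate Reduction: no change — [busumuve]
Rule 3 Medial Vowel Deletion: [busumuve] → [bsmve]
Rule 4 Nasal Assimilation: no change — [bsmve]
Rule 5 Progressive Voicing Assimilation: [bsmve] → [bzmve]

[bzmve]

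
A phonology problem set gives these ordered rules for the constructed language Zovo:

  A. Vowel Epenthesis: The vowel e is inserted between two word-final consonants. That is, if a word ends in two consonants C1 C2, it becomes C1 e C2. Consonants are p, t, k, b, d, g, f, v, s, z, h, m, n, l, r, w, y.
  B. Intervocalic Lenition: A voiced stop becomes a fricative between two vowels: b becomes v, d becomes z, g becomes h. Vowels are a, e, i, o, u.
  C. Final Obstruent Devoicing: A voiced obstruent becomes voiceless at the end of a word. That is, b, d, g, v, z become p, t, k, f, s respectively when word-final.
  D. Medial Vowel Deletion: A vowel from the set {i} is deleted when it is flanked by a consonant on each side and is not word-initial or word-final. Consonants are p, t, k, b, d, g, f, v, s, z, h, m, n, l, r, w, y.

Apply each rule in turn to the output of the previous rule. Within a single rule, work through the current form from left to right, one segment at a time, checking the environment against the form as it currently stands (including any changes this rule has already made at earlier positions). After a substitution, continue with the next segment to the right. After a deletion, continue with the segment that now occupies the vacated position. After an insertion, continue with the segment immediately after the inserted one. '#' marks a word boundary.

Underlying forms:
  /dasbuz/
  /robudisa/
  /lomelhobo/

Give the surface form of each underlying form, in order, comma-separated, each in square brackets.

/dasbuz/:
  A Vowel Epenthesis: no change — [dasbuz]
  B Intervocalic Lenition: no change — [dasbuz]
  C Final Obstruent Devoicing: [dasbuz] → [dasbus]
  D Medial Vowel Deletion: no change — [dasbus]
/robudisa/:
  A Vowel Epenthesis: no change — [robudisa]
  B Intervocalic Lenition: [robudisa] → [rovuzisa]
  C Final Obstruent Devoicing: no change — [rovuzisa]
  D Medial Vowel Deletion: [rovuzisa] → [rovuzsa]
/lomelhobo/:
  A Vowel Epenthesis: no change — [lomelhobo]
  B Intervocalic Lenition: [lomelhobo] → [lomelhovo]
  C Final Obstruent Devoicing: no change — [lomelhovo]
  D Medial Vowel Deletion: no change — [lomelhovo]

[dasbus], [rovuzsa], [lomelhovo]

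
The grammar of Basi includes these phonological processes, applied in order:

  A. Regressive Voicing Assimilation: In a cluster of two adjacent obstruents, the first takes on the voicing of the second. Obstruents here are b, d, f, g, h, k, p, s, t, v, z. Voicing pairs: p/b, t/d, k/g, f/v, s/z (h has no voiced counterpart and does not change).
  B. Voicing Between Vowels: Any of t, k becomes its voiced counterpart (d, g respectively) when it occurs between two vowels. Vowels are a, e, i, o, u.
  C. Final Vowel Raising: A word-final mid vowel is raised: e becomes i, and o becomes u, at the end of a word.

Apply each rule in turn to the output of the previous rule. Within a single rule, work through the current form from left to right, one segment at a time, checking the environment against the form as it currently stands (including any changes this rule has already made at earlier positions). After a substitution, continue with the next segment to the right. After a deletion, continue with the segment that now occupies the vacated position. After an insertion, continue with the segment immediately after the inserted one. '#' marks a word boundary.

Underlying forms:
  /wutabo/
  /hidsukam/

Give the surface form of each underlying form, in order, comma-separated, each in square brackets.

/wutabo/:
  A Regressive Voicing Assimilation: no change — [wutabo]
  B Voicing Between Vowels: [wutabo] → [wudabo]
  C Final Vowel Raising: [wudabo] → [wudabu]
/hidsukam/:
  A Regressive Voicing Assimilation: [hidsukam] → [hitsukam]
  B Voicing Between Vowels: [hitsukam] → [hitsugam]
  C Final Vowel Raising: no change — [hitsugam]

[wudabu], [hitsugam]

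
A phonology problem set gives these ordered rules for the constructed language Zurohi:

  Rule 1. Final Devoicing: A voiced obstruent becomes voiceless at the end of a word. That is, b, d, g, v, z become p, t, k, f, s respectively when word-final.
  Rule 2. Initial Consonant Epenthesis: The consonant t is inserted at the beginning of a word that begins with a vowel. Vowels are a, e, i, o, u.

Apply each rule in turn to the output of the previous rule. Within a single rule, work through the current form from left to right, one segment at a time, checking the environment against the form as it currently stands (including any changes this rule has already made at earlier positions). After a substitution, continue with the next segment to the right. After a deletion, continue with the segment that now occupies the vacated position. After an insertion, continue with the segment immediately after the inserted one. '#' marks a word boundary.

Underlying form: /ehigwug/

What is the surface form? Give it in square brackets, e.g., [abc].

Rule 1 Final Devoicing: [ehigwug] → [ehigwuk]
Rule 2 Initial Consonant Epenthesis: [ehigwuk] → [tehigwuk]

[tehigwuk]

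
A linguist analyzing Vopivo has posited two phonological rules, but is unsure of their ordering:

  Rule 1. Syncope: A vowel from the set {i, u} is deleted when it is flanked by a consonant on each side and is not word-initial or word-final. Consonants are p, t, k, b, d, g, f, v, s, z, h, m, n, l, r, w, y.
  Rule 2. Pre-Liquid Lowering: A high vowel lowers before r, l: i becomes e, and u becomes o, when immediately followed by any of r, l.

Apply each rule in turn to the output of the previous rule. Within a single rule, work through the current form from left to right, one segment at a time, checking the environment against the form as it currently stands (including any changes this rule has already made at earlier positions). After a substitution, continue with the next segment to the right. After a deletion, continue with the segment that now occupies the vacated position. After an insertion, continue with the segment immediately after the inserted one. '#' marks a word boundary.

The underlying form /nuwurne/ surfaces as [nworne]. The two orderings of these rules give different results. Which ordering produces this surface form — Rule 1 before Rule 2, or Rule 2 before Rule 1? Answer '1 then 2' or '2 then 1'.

2 then 1

Order 1 then 2:
  1 Syncope: [nuwurne] → [nwrne]
  2 Pre-Liquid Lowering: no change — [nwrne]
  result: [nwrne]
Order 2 then 1:
  2 Pre-Liquid Lowering: [nuwurne] → [nuworne]
  1 Syncope: [nuworne] → [nworne]
  result: [nworne]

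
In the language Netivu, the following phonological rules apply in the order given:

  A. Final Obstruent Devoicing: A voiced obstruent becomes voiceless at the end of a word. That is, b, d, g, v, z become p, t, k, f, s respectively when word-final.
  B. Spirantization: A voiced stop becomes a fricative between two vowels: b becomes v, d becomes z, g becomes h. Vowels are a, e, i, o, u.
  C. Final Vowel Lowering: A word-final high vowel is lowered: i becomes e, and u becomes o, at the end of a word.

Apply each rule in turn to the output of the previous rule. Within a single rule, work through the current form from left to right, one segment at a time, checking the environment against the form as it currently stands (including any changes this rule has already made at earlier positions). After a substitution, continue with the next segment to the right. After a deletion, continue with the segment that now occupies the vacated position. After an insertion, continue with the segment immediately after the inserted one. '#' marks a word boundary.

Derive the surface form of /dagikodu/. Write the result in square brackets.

A Final Obstruent Devoicing: no change — [dagikodu]
B Spirantization: [dagikodu] → [dahikozu]
C Final Vowel Lowering: [dahikozu] → [dahikozo]

[dahikozo]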